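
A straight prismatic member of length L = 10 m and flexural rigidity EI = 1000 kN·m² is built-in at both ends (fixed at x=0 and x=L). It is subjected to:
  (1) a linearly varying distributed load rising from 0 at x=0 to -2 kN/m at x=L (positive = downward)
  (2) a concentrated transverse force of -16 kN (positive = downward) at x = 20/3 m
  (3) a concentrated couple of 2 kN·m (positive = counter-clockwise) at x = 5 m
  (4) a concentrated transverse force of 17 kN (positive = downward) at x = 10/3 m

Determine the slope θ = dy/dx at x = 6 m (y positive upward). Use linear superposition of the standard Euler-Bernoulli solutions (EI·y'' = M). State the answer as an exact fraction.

Load 1 — triangular load w₀=-2 kN/m (0→w₀ over full span):
  θ_1 = -w₀(2x(L-x)(L-2x)(x+2L)+x²(L-x)²)/(120LEI) = -(-2)·(2·6·(10-6)·(10-2·6)·(6+2·10)+6²·(10-6)²)/(120·10·1000) = -2/625 rad
Load 2 — point force P=-16 kN at a=20/3 m (b=L-a=10/3):
  θ_2 = -Pb²x(2aL-(3a+b)x)/(2L³EI)  [x≤a] = -(-16)·(10/3)²·6·(2·(20/3)·10-(3·(20/3)+(10/3))·6)/(2·10³·1000) = -4/1125 rad
Load 3 — applied couple M₀=2 kN·m at a=5 m (b=L-a=5):
  θ_3 = (R_Ax²/2 - M_Ax - M₀(x-a))/EI  [x>a] with R_A=3/10, M_A=1/2 = ((3/10)·6²/2 - (1/2)·6 - 2·(6-5))/1000 = 1/2500 rad
Load 4 — point force P=17 kN at a=10/3 m (b=L-a=20/3):
  θ_4 = Pa²(L-x)(2bL-(3b+a)(L-x))/(2L³EI)  [x>a] = 17·(10/3)²·(10-6)·(2·(20/3)·10-(3·(20/3)+(10/3))·(10-6))/(2·10³·1000) = 17/1125 rad
Superposition: θ = Σ θ_i = 197/22500 rad ≈ 0.008756 rad

θ(6) = 197/22500 rad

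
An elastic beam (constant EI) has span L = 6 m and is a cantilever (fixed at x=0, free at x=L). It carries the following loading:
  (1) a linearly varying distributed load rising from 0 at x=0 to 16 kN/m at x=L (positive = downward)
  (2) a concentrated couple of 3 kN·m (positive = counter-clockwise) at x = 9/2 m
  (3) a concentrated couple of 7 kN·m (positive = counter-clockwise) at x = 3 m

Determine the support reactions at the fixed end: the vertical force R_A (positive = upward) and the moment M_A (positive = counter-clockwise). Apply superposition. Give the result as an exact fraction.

Load 1 — triangular load w₀=16 kN/m (0→w₀ over full span):
  R_A = w₀L/2 = 16·6/2 = 48 kN
  M_A = w₀L²/3 = 16·6²/3 = 192 kN·m
Load 2 — applied couple M₀=3 kN·m at a=9/2 m (b=L-a=3/2):
  R_A = 0 kN
  M_A = -M₀ = -3 kN·m
Load 3 — applied couple M₀=7 kN·m at a=3 m (b=L-a=3):
  R_A = 0 kN
  M_A = -M₀ = -7 kN·m
Superposition: R_A = 48 kN, M_A = 182 kN·m

R_A = 48 kN, M_A = 182 kN·m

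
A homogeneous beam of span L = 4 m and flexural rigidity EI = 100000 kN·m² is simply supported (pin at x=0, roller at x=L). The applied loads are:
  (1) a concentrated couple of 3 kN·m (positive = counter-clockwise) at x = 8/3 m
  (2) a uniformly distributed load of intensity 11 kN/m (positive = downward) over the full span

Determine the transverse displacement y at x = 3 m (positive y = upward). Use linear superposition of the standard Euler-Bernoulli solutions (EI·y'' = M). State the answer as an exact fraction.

y(3) = -323/1200000 m

Load 1 — applied couple M₀=3 kN·m at a=8/3 m (b=L-a=4/3):
  y_1 = (M₀x³/(6L)-M₀(x-a)²/2+C₁x)/EI  [x>a] with C₁=M₀(3b²-L²)/(6L)=-4/3 = (3·3³/(6·4)-3·(3-(8/3))²/2+(-4/3)·3)/100000 = -19/2400000 m
Load 2 — uniform load w=11 kN/m over full span:
  y_2 = -wx(L³-2Lx²+x³)/(24EI) = -11·3·(4³-2·4·3²+3³)/(24·100000) = -209/800000 m
Superposition: y = Σ y_i = -323/1200000 m ≈ -0.000269 m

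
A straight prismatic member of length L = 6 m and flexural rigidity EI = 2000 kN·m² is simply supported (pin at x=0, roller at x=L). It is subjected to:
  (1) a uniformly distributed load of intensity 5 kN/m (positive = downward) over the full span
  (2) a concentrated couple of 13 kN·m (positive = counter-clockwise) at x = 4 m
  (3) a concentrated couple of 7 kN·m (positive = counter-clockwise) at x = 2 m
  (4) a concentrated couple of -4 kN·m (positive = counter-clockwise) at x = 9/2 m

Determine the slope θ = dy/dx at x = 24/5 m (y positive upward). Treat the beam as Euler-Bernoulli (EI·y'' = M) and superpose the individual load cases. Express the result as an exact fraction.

Load 1 — uniform load w=5 kN/m over full span:
  θ_1 = -w(L³-6Lx²+4x³)/(24EI) = -5·(6³-6·6·(24/5)²+4·(24/5)³)/(24·2000) = 891/50000 rad
Load 2 — applied couple M₀=13 kN·m at a=4 m (b=L-a=2):
  θ_2 = (M₀x²/(2L)-M₀(x-a)+C₁)/EI  [x>a] with C₁=M₀(3b²-L²)/(6L)=-26/3 = (13·(24/5)²/(2·6)-13·((24/5)-4)+(-26/3))/2000 = 221/75000 rad
Load 3 — applied couple M₀=7 kN·m at a=2 m (b=L-a=4):
  θ_3 = (M₀x²/(2L)-M₀(x-a)+C₁)/EI  [x>a] with C₁=M₀(3b²-L²)/(6L)=7/3 = (7·(24/5)²/(2·6)-7·((24/5)-2)+(7/3))/2000 = -287/150000 rad
Load 4 — applied couple M₀=-4 kN·m at a=9/2 m (b=L-a=3/2):
  θ_4 = (M₀x²/(2L)-M₀(x-a)+C₁)/EI  [x>a] with C₁=M₀(3b²-L²)/(6L)=13/4 = ((-4)·(24/5)²/(2·6)-(-4)·((24/5)-(9/2))+(13/4))/2000 = -323/200000 rad
Superposition: θ = Σ θ_i = 10343/600000 rad ≈ 0.017238 rad

θ(24/5) = 10343/600000 rad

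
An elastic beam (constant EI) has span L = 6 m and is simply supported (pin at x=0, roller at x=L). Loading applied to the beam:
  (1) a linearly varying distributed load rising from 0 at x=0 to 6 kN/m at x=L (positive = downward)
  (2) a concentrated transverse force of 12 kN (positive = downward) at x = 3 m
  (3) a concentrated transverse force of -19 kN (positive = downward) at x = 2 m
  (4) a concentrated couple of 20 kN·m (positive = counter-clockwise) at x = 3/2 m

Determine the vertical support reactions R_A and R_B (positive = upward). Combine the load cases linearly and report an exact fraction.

Load 1 — triangular load w₀=6 kN/m (0→w₀ over full span):
  R_A = w₀L/6 = 6·6/6 = 6 kN
  R_B = w₀L/3 = 6·6/3 = 12 kN
Load 2 — point force P=12 kN at a=3 m (b=L-a=3):
  R_A = Pb/L = 12·3/6 = 6 kN
  R_B = Pa/L = 12·3/6 = 6 kN
Load 3 — point force P=-19 kN at a=2 m (b=L-a=4):
  R_A = Pb/L = (-19)·4/6 = -38/3 kN
  R_B = Pa/L = (-19)·2/6 = -19/3 kN
Load 4 — applied couple M₀=20 kN·m at a=3/2 m (b=L-a=9/2):
  R_A = M₀/L = 20/6 = 10/3 kN
  R_B = -M₀/L = -20/6 = -10/3 kN
Superposition: R_A = 8/3 kN, R_B = 25/3 kN

R_A = 8/3 kN, R_B = 25/3 kN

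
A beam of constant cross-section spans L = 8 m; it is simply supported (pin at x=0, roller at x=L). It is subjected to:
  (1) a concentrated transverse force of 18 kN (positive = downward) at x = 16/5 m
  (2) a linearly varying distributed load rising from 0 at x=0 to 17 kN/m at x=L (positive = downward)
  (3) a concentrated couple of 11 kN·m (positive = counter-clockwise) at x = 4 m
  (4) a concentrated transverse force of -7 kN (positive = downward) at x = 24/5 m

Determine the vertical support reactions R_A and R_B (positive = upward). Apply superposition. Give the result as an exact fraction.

R_A = 769/24 kN, R_B = 1127/24 kN

Load 1 — point force P=18 kN at a=16/5 m (b=L-a=24/5):
  R_A = Pb/L = 18·(24/5)/8 = 54/5 kN
  R_B = Pa/L = 18·(16/5)/8 = 36/5 kN
Load 2 — triangular load w₀=17 kN/m (0→w₀ over full span):
  R_A = w₀L/6 = 17·8/6 = 68/3 kN
  R_B = w₀L/3 = 17·8/3 = 136/3 kN
Load 3 — applied couple M₀=11 kN·m at a=4 m (b=L-a=4):
  R_A = M₀/L = 11/8 kN
  R_B = -M₀/L = -11/8 kN
Load 4 — point force P=-7 kN at a=24/5 m (b=L-a=16/5):
  R_A = Pb/L = (-7)·(16/5)/8 = -14/5 kN
  R_B = Pa/L = (-7)·(24/5)/8 = -21/5 kN
Superposition: R_A = 769/24 kN, R_B = 1127/24 kN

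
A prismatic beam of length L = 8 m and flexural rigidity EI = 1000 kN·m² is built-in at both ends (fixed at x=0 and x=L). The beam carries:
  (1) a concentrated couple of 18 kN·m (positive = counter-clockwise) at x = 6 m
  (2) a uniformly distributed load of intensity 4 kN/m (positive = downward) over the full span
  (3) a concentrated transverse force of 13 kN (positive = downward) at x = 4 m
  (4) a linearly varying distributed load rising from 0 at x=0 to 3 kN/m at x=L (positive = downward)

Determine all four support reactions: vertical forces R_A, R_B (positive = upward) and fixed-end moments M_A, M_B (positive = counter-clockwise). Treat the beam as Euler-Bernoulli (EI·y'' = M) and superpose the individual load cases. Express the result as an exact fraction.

R_A = 4581/160 kN, M_A = 5563/120 kN·m, R_B = 4539/160 kN, M_B = -5677/120 kN·m

Load 1 — applied couple M₀=18 kN·m at a=6 m (b=L-a=2):
  R_A = 6M₀ab/L³ = 6·18·6·2/8³ = 81/32 kN
  M_A = M₀b(2a-b)/L² = 18·2·(2·6-2)/8² = 45/8 kN·m
  R_B = -6M₀ab/L³ = -6·18·6·2/8³ = -81/32 kN
  M_B = M₀a(2b-a)/L² = 18·6·(2·2-6)/8² = -27/8 kN·m
Load 2 — uniform load w=4 kN/m over full span:
  R_A = wL/2 = 4·8/2 = 16 kN
  M_A = wL²/12 = 4·8²/12 = 64/3 kN·m
  R_B = wL/2 = 4·8/2 = 16 kN
  M_B = -wL²/12 = -4·8²/12 = -64/3 kN·m
Load 3 — point force P=13 kN at a=4 m (b=L-a=4):
  R_A = Pb²(3a+b)/L³ = 13·4²·(3·4+4)/8³ = 13/2 kN
  M_A = Pab²/L² = 13·4·4²/8² = 13 kN·m
  R_B = Pa²(a+3b)/L³ = 13·4²·(4+3·4)/8³ = 13/2 kN
  M_B = -Pa²b/L² = -13·4²·4/8² = -13 kN·m
Load 4 — triangular load w₀=3 kN/m (0→w₀ over full span):
  R_A = 3w₀L/20 = 3·3·8/20 = 18/5 kN
  M_A = w₀L²/30 = 3·8²/30 = 32/5 kN·m
  R_B = 7w₀L/20 = 7·3·8/20 = 42/5 kN
  M_B = -w₀L²/20 = -3·8²/20 = -48/5 kN·m
Superposition: R_A = 4581/160 kN, M_A = 5563/120 kN·m, R_B = 4539/160 kN, M_B = -5677/120 kN·m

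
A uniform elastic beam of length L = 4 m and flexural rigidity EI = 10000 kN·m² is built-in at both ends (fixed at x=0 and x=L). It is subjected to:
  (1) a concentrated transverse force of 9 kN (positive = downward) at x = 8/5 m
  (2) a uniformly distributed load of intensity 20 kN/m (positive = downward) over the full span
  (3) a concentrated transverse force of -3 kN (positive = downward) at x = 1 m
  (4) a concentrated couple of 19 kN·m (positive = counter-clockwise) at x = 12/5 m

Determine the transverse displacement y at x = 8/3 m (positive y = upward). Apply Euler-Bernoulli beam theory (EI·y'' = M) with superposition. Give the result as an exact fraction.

Load 1 — point force P=9 kN at a=8/5 m (b=L-a=12/5):
  y_1 = -Pa²(L-x)²(3bL-(3b+a)(L-x))/(6L³EI)  [x>a] = -9·(8/5)²·(4-(8/3))²·(3·(12/5)·4-(3·(12/5)+(8/5))·(4-(8/3)))/(6·4³·10000) = -128/703125 m
Load 2 — uniform load w=20 kN/m over full span:
  y_2 = -wx²(L-x)²/(24EI) = -20·(8/3)²·(4-(8/3))²/(24·10000) = -32/30375 m
Load 3 — point force P=-3 kN at a=1 m (b=L-a=3):
  y_3 = -Pa²(L-x)²(3bL-(3b+a)(L-x))/(6L³EI)  [x>a] = -(-3)·1²·(4-(8/3))²·(3·3·4-(3·3+1)·(4-(8/3)))/(6·4³·10000) = 17/540000 m
Load 4 — applied couple M₀=19 kN·m at a=12/5 m (b=L-a=8/5):
  y_4 = (R_Ax³/6 - M_Ax²/2 - M₀(x-a)²/2)/EI  [x>a] with R_A=171/25, M_A=152/25 = ((171/25)·(8/3)³/6 - (152/25)·(8/3)²/2 - 19·((8/3)-(12/5))²/2)/10000 = -19/281250 m
Superposition: y = Σ y_i = -772507/607500000 m ≈ -0.001272 m

y(8/3) = -772507/607500000 m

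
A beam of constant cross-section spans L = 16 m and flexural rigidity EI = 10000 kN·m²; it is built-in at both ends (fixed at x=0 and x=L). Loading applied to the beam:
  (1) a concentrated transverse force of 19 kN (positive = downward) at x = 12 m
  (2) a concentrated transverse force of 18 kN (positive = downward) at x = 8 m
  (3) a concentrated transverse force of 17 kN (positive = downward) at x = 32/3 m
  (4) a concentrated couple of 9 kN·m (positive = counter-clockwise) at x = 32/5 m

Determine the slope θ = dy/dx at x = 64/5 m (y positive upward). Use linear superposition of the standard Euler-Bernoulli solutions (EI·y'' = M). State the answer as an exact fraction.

Load 1 — point force P=19 kN at a=12 m (b=L-a=4):
  θ_1 = Pa²(L-x)(2bL-(3b+a)(L-x))/(2L³EI)  [x>a] = 19·12²·(16-(64/5))·(2·4·16-(3·4+12)·(16-(64/5)))/(2·16³·10000) = 171/31250 rad
Load 2 — point force P=18 kN at a=8 m (b=L-a=8):
  θ_2 = Pa²(L-x)(2bL-(3b+a)(L-x))/(2L³EI)  [x>a] = 18·8²·(16-(64/5))·(2·8·16-(3·8+8)·(16-(64/5)))/(2·16³·10000) = 108/15625 rad
Load 3 — point force P=17 kN at a=32/3 m (b=L-a=16/3):
  θ_3 = Pa²(L-x)(2bL-(3b+a)(L-x))/(2L³EI)  [x>a] = 17·(32/3)²·(16-(64/5))·(2·(16/3)·16-(3·(16/3)+(32/3))·(16-(64/5)))/(2·16³·10000) = 544/84375 rad
Load 4 — applied couple M₀=9 kN·m at a=32/5 m (b=L-a=48/5):
  θ_4 = (R_Ax²/2 - M_Ax - M₀(x-a))/EI  [x>a] with R_A=81/100, M_A=27/25 = ((81/100)·(64/5)²/2 - (27/25)·(64/5) - 9·((64/5)-(32/5)))/10000 = -198/390625 rad
Superposition: θ = Σ θ_i = 386533/21093750 rad ≈ 0.018325 rad

θ(64/5) = 386533/21093750 rad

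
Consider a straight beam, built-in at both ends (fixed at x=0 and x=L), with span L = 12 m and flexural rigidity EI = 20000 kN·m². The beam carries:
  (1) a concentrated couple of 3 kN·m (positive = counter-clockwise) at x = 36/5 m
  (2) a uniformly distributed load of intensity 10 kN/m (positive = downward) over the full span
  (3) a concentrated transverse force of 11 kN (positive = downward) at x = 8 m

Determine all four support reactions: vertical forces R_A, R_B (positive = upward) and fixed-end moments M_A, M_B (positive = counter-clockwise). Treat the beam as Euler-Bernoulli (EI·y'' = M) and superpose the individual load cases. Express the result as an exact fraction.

R_A = 42668/675 kN, M_A = 29416/225 kN·m, R_B = 45757/675 kN, M_B = -31319/225 kN·m

Load 1 — applied couple M₀=3 kN·m at a=36/5 m (b=L-a=24/5):
  R_A = 6M₀ab/L³ = 6·3·(36/5)·(24/5)/12³ = 9/25 kN
  M_A = M₀b(2a-b)/L² = 3·(24/5)·(2·(36/5)-(24/5))/12² = 24/25 kN·m
  R_B = -6M₀ab/L³ = -6·3·(36/5)·(24/5)/12³ = -9/25 kN
  M_B = M₀a(2b-a)/L² = 3·(36/5)·(2·(24/5)-(36/5))/12² = 9/25 kN·m
Load 2 — uniform load w=10 kN/m over full span:
  R_A = wL/2 = 10·12/2 = 60 kN
  M_A = wL²/12 = 10·12²/12 = 120 kN·m
  R_B = wL/2 = 10·12/2 = 60 kN
  M_B = -wL²/12 = -10·12²/12 = -120 kN·m
Load 3 — point force P=11 kN at a=8 m (b=L-a=4):
  R_A = Pb²(3a+b)/L³ = 11·4²·(3·8+4)/12³ = 77/27 kN
  M_A = Pab²/L² = 11·8·4²/12² = 88/9 kN·m
  R_B = Pa²(a+3b)/L³ = 11·8²·(8+3·4)/12³ = 220/27 kN
  M_B = -Pa²b/L² = -11·8²·4/12² = -176/9 kN·m
Superposition: R_A = 42668/675 kN, M_A = 29416/225 kN·m, R_B = 45757/675 kN, M_B = -31319/225 kN·m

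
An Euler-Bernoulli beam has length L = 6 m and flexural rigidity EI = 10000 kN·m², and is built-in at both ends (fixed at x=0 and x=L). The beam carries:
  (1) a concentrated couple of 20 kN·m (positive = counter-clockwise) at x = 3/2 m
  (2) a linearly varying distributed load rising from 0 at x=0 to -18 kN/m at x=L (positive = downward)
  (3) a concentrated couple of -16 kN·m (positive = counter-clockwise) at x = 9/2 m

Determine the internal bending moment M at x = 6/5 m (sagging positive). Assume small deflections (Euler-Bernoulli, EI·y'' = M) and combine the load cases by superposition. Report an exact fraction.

Load 1 — applied couple M₀=20 kN·m at a=3/2 m (b=L-a=9/2):
  M_1 = R_Ax - M_A  [x≤a] with R_A=15/4, M_A=-15/4 = (15/4)·(6/5) - (-15/4) = 33/4 kN·m
Load 2 — triangular load w₀=-18 kN/m (0→w₀ over full span):
  M_2 = 3w₀Lx/20 - w₀L²/30 - w₀x³/(6L) = 3·(-18)·6·(6/5)/20 - (-18)·6²/30 - (-18)·(6/5)³/(6·6) = 378/125 kN·m
Load 3 — applied couple M₀=-16 kN·m at a=9/2 m (b=L-a=3/2):
  M_3 = R_Ax - M_A  [x≤a] with R_A=-3, M_A=-5 = (-3)·(6/5) - (-5) = 7/5 kN·m
Superposition: M = Σ M_i = 6337/500 kN·m ≈ 12.674000 kN·m

M(6/5) = 6337/500 kN·m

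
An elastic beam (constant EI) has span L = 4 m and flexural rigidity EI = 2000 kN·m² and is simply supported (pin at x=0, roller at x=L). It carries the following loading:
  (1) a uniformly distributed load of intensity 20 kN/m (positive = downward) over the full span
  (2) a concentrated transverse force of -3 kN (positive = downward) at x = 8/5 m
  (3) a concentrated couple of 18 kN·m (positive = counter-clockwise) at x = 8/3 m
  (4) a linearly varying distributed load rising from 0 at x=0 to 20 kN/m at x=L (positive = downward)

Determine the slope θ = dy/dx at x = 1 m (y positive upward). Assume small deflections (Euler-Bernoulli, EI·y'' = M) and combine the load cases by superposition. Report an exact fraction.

θ(1) = -528077/18000000 rad

Load 1 — uniform load w=20 kN/m over full span:
  θ_1 = -w(L³-6Lx²+4x³)/(24EI) = -20·(4³-6·4·1²+4·1³)/(24·2000) = -11/600 rad
Load 2 — point force P=-3 kN at a=8/5 m (b=L-a=12/5):
  θ_2 = -Pb(L²-b²-3x²)/(6LEI)  [x≤a] = -(-3)·(12/5)·(4²-(12/5)²-3·1²)/(6·4·2000) = 543/500000 rad
Load 3 — applied couple M₀=18 kN·m at a=8/3 m (b=L-a=4/3):
  θ_3 = (M₀x²/(2L)+C₁)/EI  [x≤a] with C₁=M₀(3b²-L²)/(6L)=-8 = (18·1²/(2·4)+(-8))/2000 = -23/8000 rad
Load 4 — triangular load w₀=20 kN/m (0→w₀ over full span):
  θ_4 = -w₀(7L⁴-30L²x²+15x⁴)/(360LEI) = -20·(7·4⁴-30·4²·1²+15·1⁴)/(360·4·2000) = -1327/144000 rad
Superposition: θ = Σ θ_i = -528077/18000000 rad ≈ -0.029338 rad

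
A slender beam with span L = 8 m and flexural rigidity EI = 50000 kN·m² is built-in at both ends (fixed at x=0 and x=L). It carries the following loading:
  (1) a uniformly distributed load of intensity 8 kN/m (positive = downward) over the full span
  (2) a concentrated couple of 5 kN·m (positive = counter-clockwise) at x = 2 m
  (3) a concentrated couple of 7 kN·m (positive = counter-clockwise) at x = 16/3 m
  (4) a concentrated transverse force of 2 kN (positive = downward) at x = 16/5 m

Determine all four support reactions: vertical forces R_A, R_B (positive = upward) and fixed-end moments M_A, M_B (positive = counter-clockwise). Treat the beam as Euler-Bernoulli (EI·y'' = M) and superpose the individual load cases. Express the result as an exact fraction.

R_A = 843979/24000 kN, M_A = 92733/2000 kN·m, R_B = 740021/24000 kN, M_B = -255841/6000 kN·m

Load 1 — uniform load w=8 kN/m over full span:
  R_A = wL/2 = 8·8/2 = 32 kN
  M_A = wL²/12 = 8·8²/12 = 128/3 kN·m
  R_B = wL/2 = 8·8/2 = 32 kN
  M_B = -wL²/12 = -8·8²/12 = -128/3 kN·m
Load 2 — applied couple M₀=5 kN·m at a=2 m (b=L-a=6):
  R_A = 6M₀ab/L³ = 6·5·2·6/8³ = 45/64 kN
  M_A = M₀b(2a-b)/L² = 5·6·(2·2-6)/8² = -15/16 kN·m
  R_B = -6M₀ab/L³ = -6·5·2·6/8³ = -45/64 kN
  M_B = M₀a(2b-a)/L² = 5·2·(2·6-2)/8² = 25/16 kN·m
Load 3 — applied couple M₀=7 kN·m at a=16/3 m (b=L-a=8/3):
  R_A = 6M₀ab/L³ = 6·7·(16/3)·(8/3)/8³ = 7/6 kN
  M_A = M₀b(2a-b)/L² = 7·(8/3)·(2·(16/3)-(8/3))/8² = 7/3 kN·m
  R_B = -6M₀ab/L³ = -6·7·(16/3)·(8/3)/8³ = -7/6 kN
  M_B = M₀a(2b-a)/L² = 7·(16/3)·(2·(8/3)-(16/3))/8² = 0 kN·m
Load 4 — point force P=2 kN at a=16/5 m (b=L-a=24/5):
  R_A = Pb²(3a+b)/L³ = 2·(24/5)²·(3·(16/5)+(24/5))/8³ = 162/125 kN
  M_A = Pab²/L² = 2·(16/5)·(24/5)²/8² = 288/125 kN·m
  R_B = Pa²(a+3b)/L³ = 2·(16/5)²·((16/5)+3·(24/5))/8³ = 88/125 kN
  M_B = -Pa²b/L² = -2·(16/5)²·(24/5)/8² = -192/125 kN·m
Superposition: R_A = 843979/24000 kN, M_A = 92733/2000 kN·m, R_B = 740021/24000 kN, M_B = -255841/6000 kN·m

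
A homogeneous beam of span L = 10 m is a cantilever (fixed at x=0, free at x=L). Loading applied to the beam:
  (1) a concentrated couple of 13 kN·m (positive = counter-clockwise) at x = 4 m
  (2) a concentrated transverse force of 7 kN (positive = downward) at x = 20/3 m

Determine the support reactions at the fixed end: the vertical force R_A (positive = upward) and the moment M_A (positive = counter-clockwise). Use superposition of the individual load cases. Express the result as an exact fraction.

Load 1 — applied couple M₀=13 kN·m at a=4 m (b=L-a=6):
  R_A = 0 kN
  M_A = -M₀ = -13 kN·m
Load 2 — point force P=7 kN at a=20/3 m (b=L-a=10/3):
  R_A = P = 7 kN
  M_A = Pa = 7·(20/3) = 140/3 kN·m
Superposition: R_A = 7 kN, M_A = 101/3 kN·m

R_A = 7 kN, M_A = 101/3 kN·m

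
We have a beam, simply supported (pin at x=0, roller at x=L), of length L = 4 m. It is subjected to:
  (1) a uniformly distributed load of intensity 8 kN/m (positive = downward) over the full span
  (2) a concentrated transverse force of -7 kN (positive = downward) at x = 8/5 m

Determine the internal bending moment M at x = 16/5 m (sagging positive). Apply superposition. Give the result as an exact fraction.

M(16/5) = 8 kN·m

Load 1 — uniform load w=8 kN/m over full span:
  M_1 = wx(L-x)/2 = 8·(16/5)·(4-(16/5))/2 = 256/25 kN·m
Load 2 — point force P=-7 kN at a=8/5 m (b=L-a=12/5):
  M_2 = Pa(L-x)/L  [x>a] = (-7)·(8/5)·(4-(16/5))/4 = -56/25 kN·m
Superposition: M = Σ M_i = 8 kN·m ≈ 8.000000 kN·m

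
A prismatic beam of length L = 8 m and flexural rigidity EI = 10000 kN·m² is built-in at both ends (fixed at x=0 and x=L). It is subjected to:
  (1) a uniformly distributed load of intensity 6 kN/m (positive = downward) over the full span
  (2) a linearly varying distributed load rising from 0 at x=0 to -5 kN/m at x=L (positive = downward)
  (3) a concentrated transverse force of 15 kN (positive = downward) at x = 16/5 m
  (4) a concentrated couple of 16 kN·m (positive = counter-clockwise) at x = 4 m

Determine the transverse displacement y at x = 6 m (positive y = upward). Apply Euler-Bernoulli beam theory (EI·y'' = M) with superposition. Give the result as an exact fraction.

Load 1 — uniform load w=6 kN/m over full span:
  y_1 = -wx²(L-x)²/(24EI) = -6·6²·(8-6)²/(24·10000) = -9/2500 m
Load 2 — triangular load w₀=-5 kN/m (0→w₀ over full span):
  y_2 = -w₀x²(L-x)²(x+2L)/(120LEI) = -(-5)·6²·(8-6)²·(6+2·8)/(120·8·10000) = 33/20000 m
Load 3 — point force P=15 kN at a=16/5 m (b=L-a=24/5):
  y_3 = -Pa²(L-x)²(3bL-(3b+a)(L-x))/(6L³EI)  [x>a] = -15·(16/5)²·(8-6)²·(3·(24/5)·8-(3·(24/5)+(16/5))·(8-6))/(6·8³·10000) = -1/625 m
Load 4 — applied couple M₀=16 kN·m at a=4 m (b=L-a=4):
  y_4 = (R_Ax³/6 - M_Ax²/2 - M₀(x-a)²/2)/EI  [x>a] with R_A=3, M_A=4 = (3·6³/6 - 4·6²/2 - 16·(6-4)²/2)/10000 = 1/2500 m
Superposition: y = Σ y_i = -63/20000 m ≈ -0.003150 m

y(6) = -63/20000 m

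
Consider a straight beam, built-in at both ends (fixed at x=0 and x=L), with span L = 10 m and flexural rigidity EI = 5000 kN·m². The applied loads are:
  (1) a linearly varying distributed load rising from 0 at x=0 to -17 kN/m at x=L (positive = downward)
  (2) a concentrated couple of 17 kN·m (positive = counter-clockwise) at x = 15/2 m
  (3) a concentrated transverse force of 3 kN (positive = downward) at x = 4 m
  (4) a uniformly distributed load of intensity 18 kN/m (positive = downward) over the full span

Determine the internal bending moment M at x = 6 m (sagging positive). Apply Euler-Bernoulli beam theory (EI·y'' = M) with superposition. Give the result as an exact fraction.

Load 1 — triangular load w₀=-17 kN/m (0→w₀ over full span):
  M_1 = 3w₀Lx/20 - w₀L²/30 - w₀x³/(6L) = 3·(-17)·10·6/20 - (-17)·10²/30 - (-17)·6³/(6·10) = -527/15 kN·m
Load 2 — applied couple M₀=17 kN·m at a=15/2 m (b=L-a=5/2):
  M_2 = R_Ax - M_A  [x≤a] with R_A=153/80, M_A=85/16 = (153/80)·6 - (85/16) = 493/80 kN·m
Load 3 — point force P=3 kN at a=4 m (b=L-a=6):
  M_3 = Pa²(a+3b)(L-x)/L³ - Pa²b/L²  [x>a] = 3·4²·(4+3·6)·(10-6)/10³ - 3·4²·6/10² = 168/125 kN·m
Load 4 — uniform load w=18 kN/m over full span:
  M_4 = wLx/2 - wL²/12 - wx²/2 = 18·10·6/2 - 18·10²/12 - 18·6²/2 = 66 kN·m
Superposition: M = Σ M_i = 230239/6000 kN·m ≈ 38.373167 kN·m

M(6) = 230239/6000 kN·m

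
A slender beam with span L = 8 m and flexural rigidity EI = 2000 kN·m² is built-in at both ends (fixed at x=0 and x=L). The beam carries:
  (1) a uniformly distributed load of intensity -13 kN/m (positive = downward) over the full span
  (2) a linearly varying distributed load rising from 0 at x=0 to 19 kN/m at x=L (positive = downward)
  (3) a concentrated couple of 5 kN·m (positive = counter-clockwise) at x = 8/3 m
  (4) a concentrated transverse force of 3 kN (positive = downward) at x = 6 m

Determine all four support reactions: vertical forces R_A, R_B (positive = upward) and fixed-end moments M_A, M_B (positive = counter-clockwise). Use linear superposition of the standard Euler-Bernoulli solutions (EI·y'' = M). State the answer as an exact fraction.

R_A = -13391/480 kN, M_A = -1107/40 kN·m, R_B = 1391/480 kN, M_B = 273/40 kN·m

Load 1 — uniform load w=-13 kN/m over full span:
  R_A = wL/2 = (-13)·8/2 = -52 kN
  M_A = wL²/12 = (-13)·8²/12 = -208/3 kN·m
  R_B = wL/2 = (-13)·8/2 = -52 kN
  M_B = -wL²/12 = -(-13)·8²/12 = 208/3 kN·m
Load 2 — triangular load w₀=19 kN/m (0→w₀ over full span):
  R_A = 3w₀L/20 = 3·19·8/20 = 114/5 kN
  M_A = w₀L²/30 = 19·8²/30 = 608/15 kN·m
  R_B = 7w₀L/20 = 7·19·8/20 = 266/5 kN
  M_B = -w₀L²/20 = -19·8²/20 = -304/5 kN·m
Load 3 — applied couple M₀=5 kN·m at a=8/3 m (b=L-a=16/3):
  R_A = 6M₀ab/L³ = 6·5·(8/3)·(16/3)/8³ = 5/6 kN
  M_A = M₀b(2a-b)/L² = 5·(16/3)·(2·(8/3)-(16/3))/8² = 0 kN·m
  R_B = -6M₀ab/L³ = -6·5·(8/3)·(16/3)/8³ = -5/6 kN
  M_B = M₀a(2b-a)/L² = 5·(8/3)·(2·(16/3)-(8/3))/8² = 5/3 kN·m
Load 4 — point force P=3 kN at a=6 m (b=L-a=2):
  R_A = Pb²(3a+b)/L³ = 3·2²·(3·6+2)/8³ = 15/32 kN
  M_A = Pab²/L² = 3·6·2²/8² = 9/8 kN·m
  R_B = Pa²(a+3b)/L³ = 3·6²·(6+3·2)/8³ = 81/32 kN
  M_B = -Pa²b/L² = -3·6²·2/8² = -27/8 kN·m
Superposition: R_A = -13391/480 kN, M_A = -1107/40 kN·m, R_B = 1391/480 kN, M_B = 273/40 kN·m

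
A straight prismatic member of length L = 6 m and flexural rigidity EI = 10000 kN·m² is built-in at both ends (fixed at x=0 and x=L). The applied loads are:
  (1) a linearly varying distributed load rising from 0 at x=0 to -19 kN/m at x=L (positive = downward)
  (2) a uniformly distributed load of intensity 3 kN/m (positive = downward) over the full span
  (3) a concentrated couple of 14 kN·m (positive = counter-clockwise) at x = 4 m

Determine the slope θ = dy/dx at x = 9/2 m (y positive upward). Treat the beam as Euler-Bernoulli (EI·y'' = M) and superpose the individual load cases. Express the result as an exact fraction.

θ(9/2) = -10073/12800000 rad

Load 1 — triangular load w₀=-19 kN/m (0→w₀ over full span):
  θ_1 = -w₀(2x(L-x)(L-2x)(x+2L)+x²(L-x)²)/(120LEI) = -(-19)·(2·(9/2)·(6-(9/2))·(6-2·(9/2))·((9/2)+2·6)+(9/2)²·(6-(9/2))²)/(120·6·10000) = -21033/12800000 rad
Load 2 — uniform load w=3 kN/m over full span:
  θ_2 = -wx(L-x)(L-2x)/(12EI) = -3·(9/2)·(6-(9/2))·(6-2·(9/2))/(12·10000) = 81/160000 rad
Load 3 — applied couple M₀=14 kN·m at a=4 m (b=L-a=2):
  θ_3 = (R_Ax²/2 - M_Ax - M₀(x-a))/EI  [x>a] with R_A=28/9, M_A=14/3 = ((28/9)·(9/2)²/2 - (14/3)·(9/2) - 14·((9/2)-4))/10000 = 7/20000 rad
Superposition: θ = Σ θ_i = -10073/12800000 rad ≈ -0.000787 rad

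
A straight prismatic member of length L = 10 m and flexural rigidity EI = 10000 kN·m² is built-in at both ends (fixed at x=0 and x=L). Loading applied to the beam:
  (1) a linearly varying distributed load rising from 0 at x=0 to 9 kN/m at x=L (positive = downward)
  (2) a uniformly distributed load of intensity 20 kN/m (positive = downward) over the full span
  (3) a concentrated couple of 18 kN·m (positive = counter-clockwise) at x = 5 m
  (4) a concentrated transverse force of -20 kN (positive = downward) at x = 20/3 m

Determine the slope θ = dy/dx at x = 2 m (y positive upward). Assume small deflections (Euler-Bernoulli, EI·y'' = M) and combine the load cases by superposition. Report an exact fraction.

Load 1 — triangular load w₀=9 kN/m (0→w₀ over full span):
  θ_1 = -w₀(2x(L-x)(L-2x)(x+2L)+x²(L-x)²)/(120LEI) = -9·(2·2·(10-2)·(10-2·2)·(2+2·10)+2²·(10-2)²)/(120·10·10000) = -21/6250 rad
Load 2 — uniform load w=20 kN/m over full span:
  θ_2 = -wx(L-x)(L-2x)/(12EI) = -20·2·(10-2)·(10-2·2)/(12·10000) = -2/125 rad
Load 3 — applied couple M₀=18 kN·m at a=5 m (b=L-a=5):
  θ_3 = (R_Ax²/2 - M_Ax)/EI  [x≤a] with R_A=27/10, M_A=9/2 = ((27/10)·2²/2 - (9/2)·2)/10000 = -9/25000 rad
Load 4 — point force P=-20 kN at a=20/3 m (b=L-a=10/3):
  θ_4 = -Pb²x(2aL-(3a+b)x)/(2L³EI)  [x≤a] = -(-20)·(10/3)²·2·(2·(20/3)·10-(3·(20/3)+(10/3))·2)/(2·10³·10000) = 13/6750 rad
Superposition: θ = Σ θ_i = -12011/675000 rad ≈ -0.017794 rad

θ(2) = -12011/675000 rad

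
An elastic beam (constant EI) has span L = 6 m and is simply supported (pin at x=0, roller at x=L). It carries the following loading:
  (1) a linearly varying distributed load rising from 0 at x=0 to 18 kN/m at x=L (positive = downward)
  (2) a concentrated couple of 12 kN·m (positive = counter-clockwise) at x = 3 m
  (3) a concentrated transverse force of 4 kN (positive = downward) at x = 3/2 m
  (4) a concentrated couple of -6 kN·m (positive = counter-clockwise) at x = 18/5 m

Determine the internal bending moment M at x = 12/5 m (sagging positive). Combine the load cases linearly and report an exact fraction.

M(12/5) = 5286/125 kN·m

Load 1 — triangular load w₀=18 kN/m (0→w₀ over full span):
  M_1 = w₀Lx/6 - w₀x³/(6L) = 18·6·(12/5)/6 - 18·(12/5)³/(6·6) = 4536/125 kN·m
Load 2 — applied couple M₀=12 kN·m at a=3 m (b=L-a=3):
  M_2 = M₀x/L  [x≤a] = 12·(12/5)/6 = 24/5 kN·m
Load 3 — point force P=4 kN at a=3/2 m (b=L-a=9/2):
  M_3 = Pa(L-x)/L  [x>a] = 4·(3/2)·(6-(12/5))/6 = 18/5 kN·m
Load 4 — applied couple M₀=-6 kN·m at a=18/5 m (b=L-a=12/5):
  M_4 = M₀x/L  [x≤a] = (-6)·(12/5)/6 = -12/5 kN·m
Superposition: M = Σ M_i = 5286/125 kN·m ≈ 42.288000 kN·m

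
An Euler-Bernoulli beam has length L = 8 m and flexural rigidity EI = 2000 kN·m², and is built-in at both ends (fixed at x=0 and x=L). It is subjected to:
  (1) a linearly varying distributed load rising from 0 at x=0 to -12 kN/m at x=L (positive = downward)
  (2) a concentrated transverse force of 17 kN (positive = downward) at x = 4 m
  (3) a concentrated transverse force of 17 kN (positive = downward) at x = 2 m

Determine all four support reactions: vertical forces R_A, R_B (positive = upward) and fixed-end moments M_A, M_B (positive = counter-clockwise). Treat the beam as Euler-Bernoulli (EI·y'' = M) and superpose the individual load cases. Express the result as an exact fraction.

Load 1 — triangular load w₀=-12 kN/m (0→w₀ over full span):
  R_A = 3w₀L/20 = 3·(-12)·8/20 = -72/5 kN
  M_A = w₀L²/30 = (-12)·8²/30 = -128/5 kN·m
  R_B = 7w₀L/20 = 7·(-12)·8/20 = -168/5 kN
  M_B = -w₀L²/20 = -(-12)·8²/20 = 192/5 kN·m
Load 2 — point force P=17 kN at a=4 m (b=L-a=4):
  R_A = Pb²(3a+b)/L³ = 17·4²·(3·4+4)/8³ = 17/2 kN
  M_A = Pab²/L² = 17·4·4²/8² = 17 kN·m
  R_B = Pa²(a+3b)/L³ = 17·4²·(4+3·4)/8³ = 17/2 kN
  M_B = -Pa²b/L² = -17·4²·4/8² = -17 kN·m
Load 3 — point force P=17 kN at a=2 m (b=L-a=6):
  R_A = Pb²(3a+b)/L³ = 17·6²·(3·2+6)/8³ = 459/32 kN
  M_A = Pab²/L² = 17·2·6²/8² = 153/8 kN·m
  R_B = Pa²(a+3b)/L³ = 17·2²·(2+3·6)/8³ = 85/32 kN
  M_B = -Pa²b/L² = -17·2²·6/8² = -51/8 kN·m
Superposition: R_A = 1351/160 kN, M_A = 421/40 kN·m, R_B = -3591/160 kN, M_B = 601/40 kN·m

R_A = 1351/160 kN, M_A = 421/40 kN·m, R_B = -3591/160 kN, M_B = 601/40 kN·m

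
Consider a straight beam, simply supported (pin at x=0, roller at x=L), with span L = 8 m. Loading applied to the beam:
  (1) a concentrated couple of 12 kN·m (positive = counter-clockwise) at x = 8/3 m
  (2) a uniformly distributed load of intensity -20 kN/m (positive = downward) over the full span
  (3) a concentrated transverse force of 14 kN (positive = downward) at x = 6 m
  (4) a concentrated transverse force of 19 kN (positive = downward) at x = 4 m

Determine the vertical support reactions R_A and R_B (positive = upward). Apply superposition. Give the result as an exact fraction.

R_A = -131/2 kN, R_B = -123/2 kN

Load 1 — applied couple M₀=12 kN·m at a=8/3 m (b=L-a=16/3):
  R_A = M₀/L = 12/8 = 3/2 kN
  R_B = -M₀/L = -12/8 = -3/2 kN
Load 2 — uniform load w=-20 kN/m over full span:
  R_A = wL/2 = (-20)·8/2 = -80 kN
  R_B = wL/2 = (-20)·8/2 = -80 kN
Load 3 — point force P=14 kN at a=6 m (b=L-a=2):
  R_A = Pb/L = 14·2/8 = 7/2 kN
  R_B = Pa/L = 14·6/8 = 21/2 kN
Load 4 — point force P=19 kN at a=4 m (b=L-a=4):
  R_A = Pb/L = 19·4/8 = 19/2 kN
  R_B = Pa/L = 19·4/8 = 19/2 kN
Superposition: R_A = -131/2 kN, R_B = -123/2 kN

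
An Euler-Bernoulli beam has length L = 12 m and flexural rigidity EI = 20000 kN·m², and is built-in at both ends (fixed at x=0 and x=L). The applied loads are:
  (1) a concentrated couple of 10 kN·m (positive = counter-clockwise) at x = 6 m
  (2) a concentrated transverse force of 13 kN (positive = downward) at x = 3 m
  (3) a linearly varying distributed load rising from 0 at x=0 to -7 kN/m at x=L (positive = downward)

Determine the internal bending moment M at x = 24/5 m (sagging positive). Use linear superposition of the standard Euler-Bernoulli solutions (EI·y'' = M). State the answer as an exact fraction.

M(24/5) = -10631/2000 kN·m

Load 1 — applied couple M₀=10 kN·m at a=6 m (b=L-a=6):
  M_1 = R_Ax - M_A  [x≤a] with R_A=5/4, M_A=5/2 = (5/4)·(24/5) - (5/2) = 7/2 kN·m
Load 2 — point force P=13 kN at a=3 m (b=L-a=9):
  M_2 = Pa²(a+3b)(L-x)/L³ - Pa²b/L²  [x>a] = 13·3²·(3+3·9)·(12-(24/5))/12³ - 13·3²·9/12² = 117/16 kN·m
Load 3 — triangular load w₀=-7 kN/m (0→w₀ over full span):
  M_3 = 3w₀Lx/20 - w₀L²/30 - w₀x³/(6L) = 3·(-7)·12·(24/5)/20 - (-7)·12²/30 - (-7)·(24/5)³/(6·12) = -2016/125 kN·m
Superposition: M = Σ M_i = -10631/2000 kN·m ≈ -5.315500 kN·m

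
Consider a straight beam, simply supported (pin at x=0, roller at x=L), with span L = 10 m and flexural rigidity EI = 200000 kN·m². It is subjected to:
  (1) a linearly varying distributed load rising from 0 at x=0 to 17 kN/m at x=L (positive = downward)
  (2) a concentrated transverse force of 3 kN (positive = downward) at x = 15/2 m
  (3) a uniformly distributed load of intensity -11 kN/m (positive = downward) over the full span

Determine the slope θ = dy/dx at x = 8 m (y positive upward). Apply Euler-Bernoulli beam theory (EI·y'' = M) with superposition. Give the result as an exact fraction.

Load 1 — triangular load w₀=17 kN/m (0→w₀ over full span):
  θ_1 = -w₀(7L⁴-30L²x²+15x⁴)/(360LEI) = -17·(7·10⁴-30·10²·8²+15·8⁴)/(360·10·200000) = 12869/9000000 rad
Load 2 — point force P=3 kN at a=15/2 m (b=L-a=5/2):
  θ_2 = -Pa(2L²-6Lx+3x²+a²)/(6LEI)  [x>a] = -3·(15/2)·(2·10²-6·10·8+3·8²+(15/2)²)/(6·10·200000) = 381/6400000 rad
Load 3 — uniform load w=-11 kN/m over full span:
  θ_3 = -w(L³-6Lx²+4x³)/(24EI) = -(-11)·(10³-6·10·8²+4·8³)/(24·200000) = -363/200000 rad
Superposition: θ = Σ θ_i = -93767/288000000 rad ≈ -0.000326 rad

θ(8) = -93767/288000000 rad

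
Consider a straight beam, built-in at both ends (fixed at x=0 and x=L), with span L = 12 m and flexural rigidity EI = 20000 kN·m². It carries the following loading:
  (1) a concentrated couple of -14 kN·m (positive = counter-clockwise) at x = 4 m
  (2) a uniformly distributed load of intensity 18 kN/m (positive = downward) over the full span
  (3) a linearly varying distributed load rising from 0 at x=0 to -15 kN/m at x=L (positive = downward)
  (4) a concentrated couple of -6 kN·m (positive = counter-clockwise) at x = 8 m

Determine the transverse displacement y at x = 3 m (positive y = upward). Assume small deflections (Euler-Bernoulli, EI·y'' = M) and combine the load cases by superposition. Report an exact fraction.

Load 1 — applied couple M₀=-14 kN·m at a=4 m (b=L-a=8):
  y_1 = (R_Ax³/6 - M_Ax²/2)/EI  [x≤a] with R_A=-14/9, M_A=0 = ((-14/9)·3³/6 - 0·3²/2)/20000 = -7/20000 m
Load 2 — uniform load w=18 kN/m over full span:
  y_2 = -wx²(L-x)²/(24EI) = -18·3²·(12-3)²/(24·20000) = -2187/80000 m
Load 3 — triangular load w₀=-15 kN/m (0→w₀ over full span):
  y_3 = -w₀x²(L-x)²(x+2L)/(120LEI) = -(-15)·3²·(12-3)²·(3+2·12)/(120·12·20000) = 6561/640000 m
Load 4 — applied couple M₀=-6 kN·m at a=8 m (b=L-a=4):
  y_4 = (R_Ax³/6 - M_Ax²/2)/EI  [x≤a] with R_A=-2/3, M_A=-2 = ((-2/3)·3³/6 - (-2)·3²/2)/20000 = 3/10000 m
Superposition: y = Σ y_i = -10967/640000 m ≈ -0.017136 m

y(3) = -10967/640000 m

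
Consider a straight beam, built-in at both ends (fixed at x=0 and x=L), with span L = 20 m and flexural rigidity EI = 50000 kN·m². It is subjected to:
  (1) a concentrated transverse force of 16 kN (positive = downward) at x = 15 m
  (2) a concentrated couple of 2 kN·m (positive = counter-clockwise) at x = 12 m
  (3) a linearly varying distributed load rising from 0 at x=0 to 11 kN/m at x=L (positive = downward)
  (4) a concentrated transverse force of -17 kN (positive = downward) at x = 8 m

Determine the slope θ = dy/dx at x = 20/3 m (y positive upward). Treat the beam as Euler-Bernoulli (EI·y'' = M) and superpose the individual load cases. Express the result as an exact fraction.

θ(20/3) = -38519/7593750 rad

Load 1 — point force P=16 kN at a=15 m (b=L-a=5):
  θ_1 = -Pb²x(2aL-(3a+b)x)/(2L³EI)  [x≤a] = -16·5²·(20/3)·(2·15·20-(3·15+5)·(20/3))/(2·20³·50000) = -1/1125 rad
Load 2 — applied couple M₀=2 kN·m at a=12 m (b=L-a=8):
  θ_2 = (R_Ax²/2 - M_Ax)/EI  [x≤a] with R_A=18/125, M_A=16/25 = ((18/125)·(20/3)²/2 - (16/25)·(20/3))/50000 = -1/46875 rad
Load 3 — triangular load w₀=11 kN/m (0→w₀ over full span):
  θ_3 = -w₀(2x(L-x)(L-2x)(x+2L)+x²(L-x)²)/(120LEI) = -11·(2·(20/3)·(20-(20/3))·(20-2·(20/3))·((20/3)+2·20)+(20/3)²·(20-(20/3))²)/(120·20·50000) = -176/30375 rad
Load 4 — point force P=-17 kN at a=8 m (b=L-a=12):
  θ_4 = -Pb²x(2aL-(3a+b)x)/(2L³EI)  [x≤a] = -(-17)·12²·(20/3)·(2·8·20-(3·8+12)·(20/3))/(2·20³·50000) = 51/31250 rad
Superposition: θ = Σ θ_i = -38519/7593750 rad ≈ -0.005072 rad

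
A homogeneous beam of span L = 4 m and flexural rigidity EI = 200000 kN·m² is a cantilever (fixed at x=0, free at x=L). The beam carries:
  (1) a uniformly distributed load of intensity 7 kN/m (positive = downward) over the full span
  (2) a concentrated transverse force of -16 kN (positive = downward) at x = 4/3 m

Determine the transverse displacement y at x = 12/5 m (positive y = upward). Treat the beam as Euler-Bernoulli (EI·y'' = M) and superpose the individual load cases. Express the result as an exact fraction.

y(12/5) = -124399/316406250 m

Load 1 — uniform load w=7 kN/m over full span:
  y_1 = -wx²(x²-4Lx+6L²)/(24EI) = -7·(12/5)²·((12/5)²-4·4·(12/5)+6·4²)/(24·200000) = -2079/3906250 m
Load 2 — point force P=-16 kN at a=4/3 m (b=L-a=8/3):
  y_2 = -Pa²(3x-a)/(6EI)  [x>a] = -(-16)·(4/3)²·(3·(12/5)-(4/3))/(6·200000) = 176/1265625 m
Superposition: y = Σ y_i = -124399/316406250 m ≈ -0.000393 m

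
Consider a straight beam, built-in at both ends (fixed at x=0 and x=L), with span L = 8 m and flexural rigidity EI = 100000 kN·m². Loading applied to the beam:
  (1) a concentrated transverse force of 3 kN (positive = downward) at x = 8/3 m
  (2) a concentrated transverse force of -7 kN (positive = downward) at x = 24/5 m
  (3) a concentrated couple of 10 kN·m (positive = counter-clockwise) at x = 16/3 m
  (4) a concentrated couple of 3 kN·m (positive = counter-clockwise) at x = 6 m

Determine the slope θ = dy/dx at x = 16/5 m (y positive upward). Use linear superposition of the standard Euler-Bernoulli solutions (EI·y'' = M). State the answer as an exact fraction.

Load 1 — point force P=3 kN at a=8/3 m (b=L-a=16/3):
  θ_1 = Pa²(L-x)(2bL-(3b+a)(L-x))/(2L³EI)  [x>a] = 3·(8/3)²·(8-(16/5))·(2·(16/3)·8-(3·(16/3)+(8/3))·(8-(16/5)))/(2·8³·100000) = -1/234375 rad
Load 2 — point force P=-7 kN at a=24/5 m (b=L-a=16/5):
  θ_2 = -Pb²x(2aL-(3a+b)x)/(2L³EI)  [x≤a] = -(-7)·(16/5)²·(16/5)·(2·(24/5)·8-(3·(24/5)+(16/5))·(16/5))/(2·8³·100000) = 448/9765625 rad
Load 3 — applied couple M₀=10 kN·m at a=16/3 m (b=L-a=8/3):
  θ_3 = (R_Ax²/2 - M_Ax)/EI  [x≤a] with R_A=5/3, M_A=10/3 = ((5/3)·(16/5)²/2 - (10/3)·(16/5))/100000 = -1/46875 rad
Load 4 — applied couple M₀=3 kN·m at a=6 m (b=L-a=2):
  θ_4 = (R_Ax²/2 - M_Ax)/EI  [x≤a] with R_A=27/64, M_A=15/16 = ((27/64)·(16/5)²/2 - (15/16)·(16/5))/100000 = -21/2500000 rad
Superposition: θ = Σ θ_i = 3711/312500000 rad ≈ 0.000012 rad

θ(16/5) = 3711/312500000 rad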